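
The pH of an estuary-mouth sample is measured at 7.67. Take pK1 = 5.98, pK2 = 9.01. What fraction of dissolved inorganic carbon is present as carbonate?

α₂ = 0.0429

α₂ = 1 / (1 + [H⁺]/K2 + [H⁺]²/(K1K2)) = 1 / (1 + 10^+1.34 + 10^-0.35)
   = 1 / (1 + 21.878 + 0.44668) = 1/23.324 = 0.04287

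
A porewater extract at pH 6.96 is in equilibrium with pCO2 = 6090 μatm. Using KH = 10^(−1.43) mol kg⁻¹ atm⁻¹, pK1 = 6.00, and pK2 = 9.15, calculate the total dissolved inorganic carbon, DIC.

DIC = 2.30 mmol/kg

[CO2*] = KH · pCO2 = 10^(−1.43) × 6090×10^-6 = 2.263×10^-4 mol/kg
α₀ = 1/(1 + K1/[H⁺] + K1K2/[H⁺]²) = 1/(1 + 10^+0.96 + 10^-1.23) = 0.09824
DIC = [CO2*]/α₀ = 2.263×10^-4 / 0.09824 = 2.30 mmol/kg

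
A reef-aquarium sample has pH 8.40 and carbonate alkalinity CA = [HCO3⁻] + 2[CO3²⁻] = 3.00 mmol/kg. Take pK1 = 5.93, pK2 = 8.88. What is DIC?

DIC = 2.41 mmol/kg

CA = [HCO3⁻] + 2[CO3²⁻] = (α₁ + 2α₂)·DIC
At pH 8.40: [H⁺]/K1 = 10^-2.47 = 0.0033884, K2/[H⁺] = 10^-0.48 = 0.33113
α₁ = 1/(1 + 0.0033884 + 0.33113) = 1/1.3345 = 0.7493; α₂ = α₁·K2/[H⁺] = 0.2481
α₁ + 2α₂ = 1.2456
DIC = CA / (α₁ + 2α₂) = 3.00 / 1.2456 = 2.41 mmol/kg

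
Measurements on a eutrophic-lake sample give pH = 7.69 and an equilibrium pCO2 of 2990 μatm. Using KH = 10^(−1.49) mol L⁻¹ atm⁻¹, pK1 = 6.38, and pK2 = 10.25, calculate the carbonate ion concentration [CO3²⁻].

[CO3²⁻] = 5.44 μmol/L

[CO2*] = KH · pCO2 = 10^(−1.49) × 2990×10^-6 = 9.675×10^-5 mol/L
α₀ = 1/(1 + K1/[H⁺] + K1K2/[H⁺]²) = 1/(1 + 10^+1.31 + 10^-1.25) = 0.04657
DIC = [CO2*]/α₀ = 9.675×10^-5 / 0.04657 = 2.078 mmol/L
[CO3²⁻] = α₂·DIC; α₂ = 0.002619, so [CO3²⁻] = 0.002619 × 2.078 = 0.00544 mmol/L = 5.44 μmol/L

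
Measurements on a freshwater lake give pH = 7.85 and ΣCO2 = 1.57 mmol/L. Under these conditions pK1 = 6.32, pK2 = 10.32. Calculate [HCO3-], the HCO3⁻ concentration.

[HCO3⁻] = 1.52 mmol/L

α₁ = 1 / (1 + [H⁺]/K1 + K2/[H⁺]) = 1 / (1 + 10^-1.53 + 10^-2.47)
   = 1 / (1 + 0.029512 + 0.0033884) = 1/1.0329 = 0.9681
[HCO3⁻] = α₁ × DIC = 0.9681 × 1.57 = 1.52 mmol/L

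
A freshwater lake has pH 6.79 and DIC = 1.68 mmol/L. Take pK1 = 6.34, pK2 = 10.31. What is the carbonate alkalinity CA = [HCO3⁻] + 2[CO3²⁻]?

CA = [HCO3⁻] + 2[CO3²⁻] = (α₁ + 2α₂)·DIC
At pH 6.79: [H⁺]/K1 = 10^-0.45 = 0.35481, K2/[H⁺] = 10^-3.52 = 0.00030200
α₁ = 1/(1 + 0.35481 + 0.00030200) = 1/1.3551 = 0.7379; α₂ = α₁·K2/[H⁺] = 0.0002229
α₁ + 2α₂ = 0.7384
CA = 0.7384 × 1.68 = 1.24 mmol/L

CA = 1.24 mmol/L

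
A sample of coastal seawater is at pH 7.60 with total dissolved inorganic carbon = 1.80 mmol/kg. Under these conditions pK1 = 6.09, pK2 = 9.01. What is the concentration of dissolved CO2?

[CO2*] = 0.0520 mmol/kg

α₀ = 1 / (1 + K1/[H⁺] + K1K2/[H⁺]²) = 1 / (1 + 10^+1.51 + 10^+0.10)
   = 1 / (1 + 32.359 + 1.2589) = 1/34.618 = 0.02889
[CO2*] = α₀ × DIC = 0.02889 × 1.80 = 0.0520 mmol/kg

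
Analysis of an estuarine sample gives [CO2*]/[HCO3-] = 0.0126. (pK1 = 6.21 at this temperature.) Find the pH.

pH = 8.11

From K1 = [H⁺][HCO3-]/[CO2*]:  pH = pK1 − log₁₀([CO2*]/[HCO3-])
log₁₀(0.0126) = -1.900
pH = 6.21 − (-1.900) = 8.11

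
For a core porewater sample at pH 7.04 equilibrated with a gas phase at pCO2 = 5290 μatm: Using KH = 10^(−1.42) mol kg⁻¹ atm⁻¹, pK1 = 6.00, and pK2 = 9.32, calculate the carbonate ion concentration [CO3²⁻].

[CO3²⁻] = 11.6 μmol/kg

[CO2*] = KH · pCO2 = 10^(−1.42) × 5290×10^-6 = 2.011×10^-4 mol/kg
α₀ = 1/(1 + K1/[H⁺] + K1K2/[H⁺]²) = 1/(1 + 10^+1.04 + 10^-1.24) = 0.08318
DIC = [CO2*]/α₀ = 2.011×10^-4 / 0.08318 = 2.418 mmol/kg
[CO3²⁻] = α₂·DIC; α₂ = 0.004786, so [CO3²⁻] = 0.004786 × 2.418 = 0.0116 mmol/kg = 11.6 μmol/kg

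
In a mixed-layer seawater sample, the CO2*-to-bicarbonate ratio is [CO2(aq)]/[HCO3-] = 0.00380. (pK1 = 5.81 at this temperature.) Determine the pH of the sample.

From K1 = [H⁺][HCO3-]/[CO2(aq)]:  pH = pK1 − log₁₀([CO2(aq)]/[HCO3-])
log₁₀(0.00380) = -2.420
pH = 5.81 − (-2.420) = 8.23

pH = 8.23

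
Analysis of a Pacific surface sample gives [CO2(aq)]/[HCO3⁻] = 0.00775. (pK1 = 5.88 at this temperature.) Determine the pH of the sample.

From K1 = [H⁺][HCO3⁻]/[CO2(aq)]:  pH = pK1 − log₁₀([CO2(aq)]/[HCO3⁻])
log₁₀(0.00775) = -2.111
pH = 5.88 − (-2.111) = 7.99

pH = 7.99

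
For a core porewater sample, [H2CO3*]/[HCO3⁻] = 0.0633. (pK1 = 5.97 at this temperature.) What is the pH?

From K1 = [H⁺][HCO3⁻]/[H2CO3*]:  pH = pK1 − log₁₀([H2CO3*]/[HCO3⁻])
log₁₀(0.0633) = -1.199
pH = 5.97 − (-1.199) = 7.17

pH = 7.17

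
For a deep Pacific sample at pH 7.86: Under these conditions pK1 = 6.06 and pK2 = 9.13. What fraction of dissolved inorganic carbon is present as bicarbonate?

α₁ = 0.935

α₁ = 1 / (1 + [H⁺]/K1 + K2/[H⁺]) = 1 / (1 + 10^-1.80 + 10^-1.27)
   = 1 / (1 + 0.015849 + 0.053703) = 1/1.0696 = 0.9350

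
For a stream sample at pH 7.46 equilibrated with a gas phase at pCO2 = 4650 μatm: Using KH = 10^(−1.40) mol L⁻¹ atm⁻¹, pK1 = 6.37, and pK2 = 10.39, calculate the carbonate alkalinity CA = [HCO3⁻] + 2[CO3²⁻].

[CO2*] = KH · pCO2 = 10^(−1.40) × 4650×10^-6 = 1.851×10^-4 mol/L
α₀ = 1/(1 + K1/[H⁺] + K1K2/[H⁺]²) = 1/(1 + 10^+1.09 + 10^-1.84) = 0.07509
DIC = [CO2*]/α₀ = 1.851×10^-4 / 0.07509 = 2.465 mmol/L
CA = (α₁ + 2α₂)·DIC = (0.9238 + 2×0.001085) × 2.465 = 2.28 mmol/L

CA = 2.28 mmol/L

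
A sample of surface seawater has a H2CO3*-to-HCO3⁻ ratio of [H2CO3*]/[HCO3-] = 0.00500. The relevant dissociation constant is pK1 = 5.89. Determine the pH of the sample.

pH = 8.19

From K1 = [H⁺][HCO3-]/[H2CO3*]:  pH = pK1 − log₁₀([H2CO3*]/[HCO3-])
log₁₀(0.00500) = -2.301
pH = 5.89 − (-2.301) = 8.19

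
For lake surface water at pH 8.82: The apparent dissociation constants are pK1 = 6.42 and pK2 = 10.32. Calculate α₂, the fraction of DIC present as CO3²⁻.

α₂ = 0.0305

α₂ = 1 / (1 + [H⁺]/K2 + [H⁺]²/(K1K2)) = 1 / (1 + 10^+1.50 + 10^-0.90)
   = 1 / (1 + 31.623 + 0.12589) = 1/32.749 = 0.03054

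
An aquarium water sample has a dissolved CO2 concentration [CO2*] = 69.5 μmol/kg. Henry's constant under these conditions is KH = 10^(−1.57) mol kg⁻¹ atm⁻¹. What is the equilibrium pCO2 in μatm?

pCO2 = 2580 μatm

KH = 10^(−1.57) = 2.692×10^-2 mol kg⁻¹ atm⁻¹
pCO2 = [CO2*]/KH = 69.5×10^-6 / 2.692×10^-2 = 2.58×10^-3 atm = 2580 μatm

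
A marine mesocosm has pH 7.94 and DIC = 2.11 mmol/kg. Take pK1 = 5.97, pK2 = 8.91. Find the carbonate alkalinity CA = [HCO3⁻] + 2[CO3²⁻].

CA = [HCO3⁻] + 2[CO3²⁻] = (α₁ + 2α₂)·DIC
At pH 7.94: [H⁺]/K1 = 10^-1.97 = 0.010715, K2/[H⁺] = 10^-0.97 = 0.10715
α₁ = 1/(1 + 0.010715 + 0.10715) = 1/1.1179 = 0.8946; α₂ = α₁·K2/[H⁺] = 0.09585
α₁ + 2α₂ = 1.0863
CA = 1.0863 × 2.11 = 2.29 mmol/kg

CA = 2.29 mmol/kg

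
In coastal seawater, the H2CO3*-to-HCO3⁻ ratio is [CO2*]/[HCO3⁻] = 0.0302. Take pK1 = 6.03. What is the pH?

From K1 = [H⁺][HCO3⁻]/[CO2*]:  pH = pK1 − log₁₀([CO2*]/[HCO3⁻])
log₁₀(0.0302) = -1.520
pH = 6.03 − (-1.520) = 7.55

pH = 7.55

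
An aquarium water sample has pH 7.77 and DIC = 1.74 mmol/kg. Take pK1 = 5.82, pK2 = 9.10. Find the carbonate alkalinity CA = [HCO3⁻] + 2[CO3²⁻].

CA = [HCO3⁻] + 2[CO3²⁻] = (α₁ + 2α₂)·DIC
At pH 7.77: [H⁺]/K1 = 10^-1.95 = 0.011220, K2/[H⁺] = 10^-1.33 = 0.046774
α₁ = 1/(1 + 0.011220 + 0.046774) = 1/1.0580 = 0.9452; α₂ = α₁·K2/[H⁺] = 0.04421
α₁ + 2α₂ = 1.0336
CA = 1.0336 × 1.74 = 1.80 mmol/kg

CA = 1.80 mmol/kg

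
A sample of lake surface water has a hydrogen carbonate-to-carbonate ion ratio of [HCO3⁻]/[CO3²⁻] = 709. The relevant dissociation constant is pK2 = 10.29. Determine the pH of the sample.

From K2 = [H⁺][CO3²⁻]/[HCO3⁻]:  pH = pK2 − log₁₀([HCO3⁻]/[CO3²⁻])
log₁₀(709) = +2.851
pH = 10.29 − (+2.851) = 7.44

pH = 7.44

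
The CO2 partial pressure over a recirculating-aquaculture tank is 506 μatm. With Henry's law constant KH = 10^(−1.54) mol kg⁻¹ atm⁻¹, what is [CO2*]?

KH = 10^(−1.54) = 2.884×10^-2 mol kg⁻¹ atm⁻¹
[CO2*] = KH · pCO2 = 2.884×10^-2 × 506×10^-6 atm = 1.46×10^-5 mol/kg

[CO2*] = 14.6 μmol/kg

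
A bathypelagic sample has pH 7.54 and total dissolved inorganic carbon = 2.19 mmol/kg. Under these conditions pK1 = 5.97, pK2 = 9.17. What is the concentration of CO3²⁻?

α₂ = 1 / (1 + [H⁺]/K2 + [H⁺]²/(K1K2)) = 1 / (1 + 10^+1.63 + 10^+0.06)
   = 1 / (1 + 42.658 + 1.1482) = 1/44.806 = 0.02232
[CO3²⁻] = α₂ × DIC = 0.02232 × 2.19 = 0.0489 mmol/kg

[CO3²⁻] = 0.0489 mmol/kg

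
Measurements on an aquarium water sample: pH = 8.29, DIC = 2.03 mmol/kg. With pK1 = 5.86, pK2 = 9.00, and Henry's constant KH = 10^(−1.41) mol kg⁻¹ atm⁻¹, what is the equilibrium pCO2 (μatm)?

pCO2 = 162 μatm

α₀ = 1 / (1 + K1/[H⁺] + K1K2/[H⁺]²) = 1 / (1 + 10^+2.43 + 10^+1.72)
   = 1 / (1 + 269.15 + 52.481) = 1/322.63 = 0.003099
[CO2*] = α₀ × DIC = 0.003099 × 2.03 = 0.006292 mmol/kg = 6.292 μmol/kg
pCO2 = [CO2*]/KH = 6.292×10^-6 / 3.890×10^-2 = 162 μatm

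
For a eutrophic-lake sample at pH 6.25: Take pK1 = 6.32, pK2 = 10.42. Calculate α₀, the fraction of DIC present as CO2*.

α₀ = 1 / (1 + K1/[H⁺] + K1K2/[H⁺]²) = 1 / (1 + 10^-0.07 + 10^-4.24)
   = 1 / (1 + 0.85114 + 5.7544×10^-5) = 1/1.8512 = 0.5402

α₀ = 0.540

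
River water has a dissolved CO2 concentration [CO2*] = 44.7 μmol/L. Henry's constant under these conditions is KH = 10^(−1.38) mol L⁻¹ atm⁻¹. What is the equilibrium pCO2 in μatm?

pCO2 = 1070 μatm

KH = 10^(−1.38) = 4.169×10^-2 mol L⁻¹ atm⁻¹
pCO2 = [CO2*]/KH = 44.7×10^-6 / 4.169×10^-2 = 1.07×10^-3 atm = 1070 μatm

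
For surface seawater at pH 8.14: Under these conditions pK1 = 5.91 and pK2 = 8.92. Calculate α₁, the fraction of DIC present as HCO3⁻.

α₁ = 1 / (1 + [H⁺]/K1 + K2/[H⁺]) = 1 / (1 + 10^-2.23 + 10^-0.78)
   = 1 / (1 + 0.0058884 + 0.16596) = 1/1.1718 = 0.8534

α₁ = 0.853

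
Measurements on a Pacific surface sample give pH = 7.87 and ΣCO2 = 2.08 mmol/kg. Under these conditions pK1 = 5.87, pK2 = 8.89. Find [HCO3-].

α₁ = 1 / (1 + [H⁺]/K1 + K2/[H⁺]) = 1 / (1 + 10^-2.00 + 10^-1.02)
   = 1 / (1 + 0.010000 + 0.095499) = 1/1.1055 = 0.9046
[HCO3⁻] = α₁ × DIC = 0.9046 × 2.08 = 1.88 mmol/kg

[HCO3⁻] = 1.88 mmol/kg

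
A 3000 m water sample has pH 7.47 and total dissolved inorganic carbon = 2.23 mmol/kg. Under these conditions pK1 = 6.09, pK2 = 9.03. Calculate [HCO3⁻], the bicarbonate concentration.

[HCO3⁻] = 2.09 mmol/kg

α₁ = 1 / (1 + [H⁺]/K1 + K2/[H⁺]) = 1 / (1 + 10^-1.38 + 10^-1.56)
   = 1 / (1 + 0.041687 + 0.027542) = 1/1.0692 = 0.9353
[HCO3⁻] = α₁ × DIC = 0.9353 × 2.23 = 2.09 mmol/kg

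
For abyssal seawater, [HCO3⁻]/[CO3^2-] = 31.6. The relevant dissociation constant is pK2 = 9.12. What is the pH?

From K2 = [H⁺][CO3^2-]/[HCO3⁻]:  pH = pK2 − log₁₀([HCO3⁻]/[CO3^2-])
log₁₀(31.6) = +1.500
pH = 9.12 − (+1.500) = 7.62

pH = 7.62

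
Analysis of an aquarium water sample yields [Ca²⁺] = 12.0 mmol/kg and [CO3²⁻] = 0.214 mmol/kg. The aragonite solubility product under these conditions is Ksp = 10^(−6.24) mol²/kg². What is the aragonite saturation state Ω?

Ω = 4.46

Ksp = 10^(−6.24) = 5.754×10^-7
Ω = [Ca²⁺][CO3²⁻]/Ksp = (12.0×10^-3)(0.214×10^-3) / 5.754×10^-7 = 4.46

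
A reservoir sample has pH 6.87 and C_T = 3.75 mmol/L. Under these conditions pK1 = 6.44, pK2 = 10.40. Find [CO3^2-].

[CO3²⁻] = 0.807 μmol/L

α₂ = 1 / (1 + [H⁺]/K2 + [H⁺]²/(K1K2)) = 1 / (1 + 10^+3.53 + 10^+3.10)
   = 1 / (1 + 3388.4 + 1258.9) = 1/4648.4 = 0.0002151
[CO3²⁻] = α₂ × DIC = 0.0002151 × 3.75 = 0.000807 mmol/L = 0.807 μmol/L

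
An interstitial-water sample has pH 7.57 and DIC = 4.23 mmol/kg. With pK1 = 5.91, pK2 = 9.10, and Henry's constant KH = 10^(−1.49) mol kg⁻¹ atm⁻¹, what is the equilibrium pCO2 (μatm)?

α₀ = 1 / (1 + K1/[H⁺] + K1K2/[H⁺]²) = 1 / (1 + 10^+1.66 + 10^+0.13)
   = 1 / (1 + 45.709 + 1.3490) = 1/48.058 = 0.02081
[CO2*] = α₀ × DIC = 0.02081 × 4.23 = 0.08802 mmol/kg
pCO2 = [CO2*]/KH = 8.802×10^-5 / 3.236×10^-2 = 2720 μatm

pCO2 = 2720 μatm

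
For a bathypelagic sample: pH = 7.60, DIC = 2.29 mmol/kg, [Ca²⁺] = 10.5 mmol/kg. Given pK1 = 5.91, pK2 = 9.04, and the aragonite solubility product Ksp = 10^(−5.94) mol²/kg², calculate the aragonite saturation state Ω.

Ω = 0.720

α₂ = 1 / (1 + [H⁺]/K2 + [H⁺]²/(K1K2)) = 1 / (1 + 10^+1.44 + 10^-0.25)
   = 1 / (1 + 27.542 + 0.56234) = 1/29.105 = 0.03436
[CO3²⁻] = α₂ × DIC = 0.03436 × 2.29 = 0.07868 mmol/kg
Ksp = 10^(−5.94) = 1.148×10^-6
Ω = [Ca²⁺][CO3²⁻]/Ksp = (10.5×10^-3)(7.868×10^-5) / 1.148×10^-6 = 0.720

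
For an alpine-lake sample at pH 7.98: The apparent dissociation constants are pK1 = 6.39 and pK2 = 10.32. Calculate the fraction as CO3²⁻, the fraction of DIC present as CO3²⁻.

α₂ = 0.00444

α₂ = 1 / (1 + [H⁺]/K2 + [H⁺]²/(K1K2)) = 1 / (1 + 10^+2.34 + 10^+0.75)
   = 1 / (1 + 218.78 + 5.6234) = 1/225.40 = 0.004437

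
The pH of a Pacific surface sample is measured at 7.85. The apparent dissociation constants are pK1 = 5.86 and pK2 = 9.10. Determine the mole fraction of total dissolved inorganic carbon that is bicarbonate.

α₁ = 0.938

α₁ = 1 / (1 + [H⁺]/K1 + K2/[H⁺]) = 1 / (1 + 10^-1.99 + 10^-1.25)
   = 1 / (1 + 0.010233 + 0.056234) = 1/1.0665 = 0.9377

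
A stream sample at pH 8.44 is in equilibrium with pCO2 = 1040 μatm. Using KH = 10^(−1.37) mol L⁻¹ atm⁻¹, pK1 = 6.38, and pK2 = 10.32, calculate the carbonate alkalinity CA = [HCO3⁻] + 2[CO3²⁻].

CA = 5.23 mmol/L

[CO2*] = KH · pCO2 = 10^(−1.37) × 1040×10^-6 = 4.436×10^-5 mol/L
α₀ = 1/(1 + K1/[H⁺] + K1K2/[H⁺]²) = 1/(1 + 10^+2.06 + 10^+0.18) = 0.008523
DIC = [CO2*]/α₀ = 4.436×10^-5 / 0.008523 = 5.205 mmol/L
CA = (α₁ + 2α₂)·DIC = (0.9786 + 2×0.01290) × 5.205 = 5.23 mmol/L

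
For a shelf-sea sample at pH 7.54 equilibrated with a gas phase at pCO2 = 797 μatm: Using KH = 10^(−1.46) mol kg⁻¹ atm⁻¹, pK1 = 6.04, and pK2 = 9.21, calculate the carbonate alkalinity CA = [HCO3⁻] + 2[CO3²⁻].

CA = 0.911 mmol/kg

[CO2*] = KH · pCO2 = 10^(−1.46) × 797×10^-6 = 2.763×10^-5 mol/kg
α₀ = 1/(1 + K1/[H⁺] + K1K2/[H⁺]²) = 1/(1 + 10^+1.50 + 10^-0.17) = 0.03003
DIC = [CO2*]/α₀ = 2.763×10^-5 / 0.03003 = 0.9202 mmol/kg
CA = (α₁ + 2α₂)·DIC = (0.9497 + 2×0.02030) × 0.9202 = 0.911 mmol/kg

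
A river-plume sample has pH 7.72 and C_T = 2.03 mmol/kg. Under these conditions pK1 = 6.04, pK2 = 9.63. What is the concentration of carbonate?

α₂ = 1 / (1 + [H⁺]/K2 + [H⁺]²/(K1K2)) = 1 / (1 + 10^+1.91 + 10^+0.23)
   = 1 / (1 + 81.283 + 1.6982) = 1/83.981 = 0.01191
[CO3²⁻] = α₂ × DIC = 0.01191 × 2.03 = 0.0242 mmol/kg

[CO3²⁻] = 0.0242 mmol/kg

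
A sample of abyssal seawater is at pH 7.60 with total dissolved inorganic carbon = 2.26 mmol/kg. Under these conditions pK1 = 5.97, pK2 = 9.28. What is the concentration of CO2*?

α₀ = 1 / (1 + K1/[H⁺] + K1K2/[H⁺]²) = 1 / (1 + 10^+1.63 + 10^-0.05)
   = 1 / (1 + 42.658 + 0.89125) = 1/44.549 = 0.02245
[CO2*] = α₀ × DIC = 0.02245 × 2.26 = 0.0507 mmol/kg

[CO2*] = 0.0507 mmol/kg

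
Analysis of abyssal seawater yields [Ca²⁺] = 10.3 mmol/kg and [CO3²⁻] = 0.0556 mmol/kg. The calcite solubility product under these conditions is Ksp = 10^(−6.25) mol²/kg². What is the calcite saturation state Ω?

Ksp = 10^(−6.25) = 5.623×10^-7
Ω = [Ca²⁺][CO3²⁻]/Ksp = (10.3×10^-3)(0.0556×10^-3) / 5.623×10^-7 = 1.02

Ω = 1.02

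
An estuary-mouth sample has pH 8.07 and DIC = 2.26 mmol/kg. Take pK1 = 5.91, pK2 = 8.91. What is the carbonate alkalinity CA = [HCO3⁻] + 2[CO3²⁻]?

CA = [HCO3⁻] + 2[CO3²⁻] = (α₁ + 2α₂)·DIC
At pH 8.07: [H⁺]/K1 = 10^-2.16 = 0.0069183, K2/[H⁺] = 10^-0.84 = 0.14454
α₁ = 1/(1 + 0.0069183 + 0.14454) = 1/1.1515 = 0.8685; α₂ = α₁·K2/[H⁺] = 0.1255
α₁ + 2α₂ = 1.1195
CA = 1.1195 × 2.26 = 2.53 mmol/kg

CA = 2.53 mmol/kg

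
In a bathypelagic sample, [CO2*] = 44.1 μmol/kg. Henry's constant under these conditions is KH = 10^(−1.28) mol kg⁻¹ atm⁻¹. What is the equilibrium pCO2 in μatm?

KH = 10^(−1.28) = 5.248×10^-2 mol kg⁻¹ atm⁻¹
pCO2 = [CO2*]/KH = 44.1×10^-6 / 5.248×10^-2 = 8.40×10^-4 atm = 840 μatm

pCO2 = 840 μatm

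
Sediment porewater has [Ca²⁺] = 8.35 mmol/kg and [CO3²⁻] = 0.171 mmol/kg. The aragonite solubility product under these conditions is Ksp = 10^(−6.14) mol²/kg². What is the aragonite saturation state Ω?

Ω = 1.97

Ksp = 10^(−6.14) = 7.244×10^-7
Ω = [Ca²⁺][CO3²⁻]/Ksp = (8.35×10^-3)(0.171×10^-3) / 7.244×10^-7 = 1.97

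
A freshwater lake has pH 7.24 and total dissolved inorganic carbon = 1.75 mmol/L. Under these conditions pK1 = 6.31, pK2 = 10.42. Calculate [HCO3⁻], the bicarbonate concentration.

[HCO3⁻] = 1.57 mmol/L

α₁ = 1 / (1 + [H⁺]/K1 + K2/[H⁺]) = 1 / (1 + 10^-0.93 + 10^-3.18)
   = 1 / (1 + 0.11749 + 0.00066069) = 1/1.1182 = 0.8943
[HCO3⁻] = α₁ × DIC = 0.8943 × 1.75 = 1.57 mmol/L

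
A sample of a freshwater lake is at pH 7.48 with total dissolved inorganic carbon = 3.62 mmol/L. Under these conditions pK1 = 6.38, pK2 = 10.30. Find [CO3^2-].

[CO3²⁻] = 5.07 μmol/L

α₂ = 1 / (1 + [H⁺]/K2 + [H⁺]²/(K1K2)) = 1 / (1 + 10^+2.82 + 10^+1.72)
   = 1 / (1 + 660.69 + 52.481) = 1/714.17 = 0.001400
[CO3²⁻] = α₂ × DIC = 0.001400 × 3.62 = 0.00507 mmol/L = 5.07 μmol/L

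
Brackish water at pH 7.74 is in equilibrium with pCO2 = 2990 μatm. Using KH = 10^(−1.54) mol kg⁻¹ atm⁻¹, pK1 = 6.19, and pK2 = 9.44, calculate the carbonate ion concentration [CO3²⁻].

[CO3²⁻] = 0.0610 mmol/kg

[CO2*] = KH · pCO2 = 10^(−1.54) × 2990×10^-6 = 8.623×10^-5 mol/kg
α₀ = 1/(1 + K1/[H⁺] + K1K2/[H⁺]²) = 1/(1 + 10^+1.55 + 10^-0.15) = 0.02689
DIC = [CO2*]/α₀ = 8.623×10^-5 / 0.02689 = 3.207 mmol/kg
[CO3²⁻] = α₂·DIC; α₂ = 0.01904, so [CO3²⁻] = 0.01904 × 3.207 = 0.0610 mmol/kg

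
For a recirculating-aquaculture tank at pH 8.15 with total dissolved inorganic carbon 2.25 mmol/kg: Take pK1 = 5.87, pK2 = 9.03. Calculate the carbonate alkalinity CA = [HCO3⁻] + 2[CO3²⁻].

CA = [HCO3⁻] + 2[CO3²⁻] = (α₁ + 2α₂)·DIC
At pH 8.15: [H⁺]/K1 = 10^-2.28 = 0.0052481, K2/[H⁺] = 10^-0.88 = 0.13183
α₁ = 1/(1 + 0.0052481 + 0.13183) = 1/1.1371 = 0.8795; α₂ = α₁·K2/[H⁺] = 0.1159
α₁ + 2α₂ = 1.1113
CA = 1.1113 × 2.25 = 2.50 mmol/kg

CA = 2.50 mmol/kg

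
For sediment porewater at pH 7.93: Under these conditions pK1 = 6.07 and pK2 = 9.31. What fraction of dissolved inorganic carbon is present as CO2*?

α₀ = 1 / (1 + K1/[H⁺] + K1K2/[H⁺]²) = 1 / (1 + 10^+1.86 + 10^+0.48)
   = 1 / (1 + 72.444 + 3.0200) = 1/76.464 = 0.01308

α₀ = 0.0131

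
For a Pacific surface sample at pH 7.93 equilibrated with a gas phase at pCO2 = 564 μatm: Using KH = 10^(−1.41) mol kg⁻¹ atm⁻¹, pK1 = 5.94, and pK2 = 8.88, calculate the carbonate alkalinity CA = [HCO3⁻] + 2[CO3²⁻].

CA = 2.63 mmol/kg

[CO2*] = KH · pCO2 = 10^(−1.41) × 564×10^-6 = 2.194×10^-5 mol/kg
α₀ = 1/(1 + K1/[H⁺] + K1K2/[H⁺]²) = 1/(1 + 10^+1.99 + 10^+1.04) = 0.009117
DIC = [CO2*]/α₀ = 2.194×10^-5 / 0.009117 = 2.407 mmol/kg
CA = (α₁ + 2α₂)·DIC = (0.8909 + 2×0.09996) × 2.407 = 2.63 mmol/kg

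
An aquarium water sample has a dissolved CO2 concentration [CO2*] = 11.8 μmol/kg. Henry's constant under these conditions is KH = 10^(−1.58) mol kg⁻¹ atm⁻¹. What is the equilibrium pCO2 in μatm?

pCO2 = 449 μatm

KH = 10^(−1.58) = 2.630×10^-2 mol kg⁻¹ atm⁻¹
pCO2 = [CO2*]/KH = 11.8×10^-6 / 2.630×10^-2 = 4.49×10^-4 atm = 449 μatm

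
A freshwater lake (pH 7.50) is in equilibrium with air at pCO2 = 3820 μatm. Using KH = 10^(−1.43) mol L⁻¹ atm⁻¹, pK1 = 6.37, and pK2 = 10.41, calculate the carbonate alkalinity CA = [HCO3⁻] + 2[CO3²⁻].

[CO2*] = KH · pCO2 = 10^(−1.43) × 3820×10^-6 = 1.419×10^-4 mol/L
α₀ = 1/(1 + K1/[H⁺] + K1K2/[H⁺]²) = 1/(1 + 10^+1.13 + 10^-1.78) = 0.06894
DIC = [CO2*]/α₀ = 1.419×10^-4 / 0.06894 = 2.059 mmol/L
CA = (α₁ + 2α₂)·DIC = (0.9299 + 2×0.001144) × 2.059 = 1.92 mmol/L

CA = 1.92 mmol/L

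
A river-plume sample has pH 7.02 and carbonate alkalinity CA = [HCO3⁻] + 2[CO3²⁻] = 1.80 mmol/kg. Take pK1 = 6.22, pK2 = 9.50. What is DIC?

CA = [HCO3⁻] + 2[CO3²⁻] = (α₁ + 2α₂)·DIC
At pH 7.02: [H⁺]/K1 = 10^-0.80 = 0.15849, K2/[H⁺] = 10^-2.48 = 0.0033113
α₁ = 1/(1 + 0.15849 + 0.0033113) = 1/1.1618 = 0.8607; α₂ = α₁·K2/[H⁺] = 0.002850
α₁ + 2α₂ = 0.8664
DIC = CA / (α₁ + 2α₂) = 1.80 / 0.8664 = 2.08 mmol/kg

DIC = 2.08 mmol/kg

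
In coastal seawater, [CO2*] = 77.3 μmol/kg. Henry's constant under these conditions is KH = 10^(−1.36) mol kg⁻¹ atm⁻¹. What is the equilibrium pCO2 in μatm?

pCO2 = 1770 μatm

KH = 10^(−1.36) = 4.365×10^-2 mol kg⁻¹ atm⁻¹
pCO2 = [CO2*]/KH = 77.3×10^-6 / 4.365×10^-2 = 1.77×10^-3 atm = 1770 μatm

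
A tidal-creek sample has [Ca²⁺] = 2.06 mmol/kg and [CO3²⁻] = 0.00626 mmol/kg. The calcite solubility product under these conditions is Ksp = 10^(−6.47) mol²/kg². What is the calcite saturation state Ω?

Ω = 0.0381

Ksp = 10^(−6.47) = 3.388×10^-7
Ω = [Ca²⁺][CO3²⁻]/Ksp = (2.06×10^-3)(0.00626×10^-3) / 3.388×10^-7 = 0.0381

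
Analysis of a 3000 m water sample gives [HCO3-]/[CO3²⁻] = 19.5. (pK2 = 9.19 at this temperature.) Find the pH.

pH = 7.90

From K2 = [H⁺][CO3²⁻]/[HCO3-]:  pH = pK2 − log₁₀([HCO3-]/[CO3²⁻])
log₁₀(19.5) = +1.290
pH = 9.19 − (+1.290) = 7.90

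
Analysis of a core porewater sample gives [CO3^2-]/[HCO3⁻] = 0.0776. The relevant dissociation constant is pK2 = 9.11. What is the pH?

From K2 = [H⁺][CO3^2-]/[HCO3⁻]:  pH = pK2 + log₁₀([CO3^2-]/[HCO3⁻])
log₁₀(0.0776) = -1.110
pH = 9.11 + (-1.110) = 8.00

pH = 8.00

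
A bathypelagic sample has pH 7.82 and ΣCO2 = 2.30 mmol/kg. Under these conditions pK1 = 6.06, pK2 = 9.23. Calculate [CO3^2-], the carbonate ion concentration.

[CO3²⁻] = 0.0847 mmol/kg

α₂ = 1 / (1 + [H⁺]/K2 + [H⁺]²/(K1K2)) = 1 / (1 + 10^+1.41 + 10^-0.35)
   = 1 / (1 + 25.704 + 0.44668) = 1/27.151 = 0.03683
[CO3²⁻] = α₂ × DIC = 0.03683 × 2.30 = 0.0847 mmol/kg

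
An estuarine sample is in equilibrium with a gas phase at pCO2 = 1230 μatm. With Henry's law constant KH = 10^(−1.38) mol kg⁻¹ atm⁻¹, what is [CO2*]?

KH = 10^(−1.38) = 4.169×10^-2 mol kg⁻¹ atm⁻¹
[CO2*] = KH · pCO2 = 4.169×10^-2 × 1230×10^-6 atm = 5.13×10^-5 mol/kg

[CO2*] = 51.3 μmol/kg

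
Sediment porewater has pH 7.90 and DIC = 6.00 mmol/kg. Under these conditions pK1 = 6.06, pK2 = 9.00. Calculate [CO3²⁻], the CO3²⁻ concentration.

[CO3²⁻] = 0.436 mmol/kg

α₂ = 1 / (1 + [H⁺]/K2 + [H⁺]²/(K1K2)) = 1 / (1 + 10^+1.10 + 10^-0.74)
   = 1 / (1 + 12.589 + 0.18197) = 1/13.771 = 0.07262
[CO3²⁻] = α₂ × DIC = 0.07262 × 6.00 = 0.436 mmol/kg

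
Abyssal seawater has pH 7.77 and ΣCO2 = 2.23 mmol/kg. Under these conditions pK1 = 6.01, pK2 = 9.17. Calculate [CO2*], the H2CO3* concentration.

α₀ = 1 / (1 + K1/[H⁺] + K1K2/[H⁺]²) = 1 / (1 + 10^+1.76 + 10^+0.36)
   = 1 / (1 + 57.544 + 2.2909) = 1/60.835 = 0.01644
[CO2*] = α₀ × DIC = 0.01644 × 2.23 = 0.0367 mmol/kg

[CO2*] = 0.0367 mmol/kg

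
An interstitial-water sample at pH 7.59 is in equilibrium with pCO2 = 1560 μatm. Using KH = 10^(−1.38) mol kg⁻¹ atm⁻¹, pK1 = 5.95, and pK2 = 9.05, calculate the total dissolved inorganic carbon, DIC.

[CO2*] = KH · pCO2 = 10^(−1.38) × 1560×10^-6 = 6.503×10^-5 mol/kg
α₀ = 1/(1 + K1/[H⁺] + K1K2/[H⁺]²) = 1/(1 + 10^+1.64 + 10^+0.18) = 0.02166
DIC = [CO2*]/α₀ = 6.503×10^-5 / 0.02166 = 3.00 mmol/kg

DIC = 3.00 mmol/kg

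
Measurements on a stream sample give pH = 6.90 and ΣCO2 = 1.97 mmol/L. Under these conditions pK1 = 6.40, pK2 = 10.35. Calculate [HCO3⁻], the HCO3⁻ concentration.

α₁ = 1 / (1 + [H⁺]/K1 + K2/[H⁺]) = 1 / (1 + 10^-0.50 + 10^-3.45)
   = 1 / (1 + 0.31623 + 0.00035481) = 1/1.3166 = 0.7595
[HCO3⁻] = α₁ × DIC = 0.7595 × 1.97 = 1.50 mmol/L

[HCO3⁻] = 1.50 mmol/L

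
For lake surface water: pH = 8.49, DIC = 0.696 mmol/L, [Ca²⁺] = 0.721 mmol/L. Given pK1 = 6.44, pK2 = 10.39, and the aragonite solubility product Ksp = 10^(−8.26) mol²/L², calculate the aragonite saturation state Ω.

Ω = 1.13

α₂ = 1 / (1 + [H⁺]/K2 + [H⁺]²/(K1K2)) = 1 / (1 + 10^+1.90 + 10^-0.15)
   = 1 / (1 + 79.433 + 0.70795) = 1/81.141 = 0.01232
[CO3²⁻] = α₂ × DIC = 0.01232 × 0.696 = 0.008578 mmol/L = 8.578 μmol/L
Ksp = 10^(−8.26) = 5.495×10^-9
Ω = [Ca²⁺][CO3²⁻]/Ksp = (0.721×10^-3)(8.578×10^-6) / 5.495×10^-9 = 1.13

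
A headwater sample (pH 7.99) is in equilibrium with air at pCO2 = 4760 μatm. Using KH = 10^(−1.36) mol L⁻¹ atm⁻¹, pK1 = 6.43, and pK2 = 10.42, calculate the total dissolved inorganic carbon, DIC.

DIC = 7.78 mmol/L

[CO2*] = KH · pCO2 = 10^(−1.36) × 4760×10^-6 = 2.078×10^-4 mol/L
α₀ = 1/(1 + K1/[H⁺] + K1K2/[H⁺]²) = 1/(1 + 10^+1.56 + 10^-0.87) = 0.02671
DIC = [CO2*]/α₀ = 2.078×10^-4 / 0.02671 = 7.78 mmol/L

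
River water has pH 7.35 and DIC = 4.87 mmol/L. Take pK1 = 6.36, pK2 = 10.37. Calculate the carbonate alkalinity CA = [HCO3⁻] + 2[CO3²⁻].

CA = 4.42 mmol/L

CA = [HCO3⁻] + 2[CO3²⁻] = (α₁ + 2α₂)·DIC
At pH 7.35: [H⁺]/K1 = 10^-0.99 = 0.10233, K2/[H⁺] = 10^-3.02 = 0.00095499
α₁ = 1/(1 + 0.10233 + 0.00095499) = 1/1.1033 = 0.9064; α₂ = α₁·K2/[H⁺] = 0.0008656
α₁ + 2α₂ = 0.9081
CA = 0.9081 × 4.87 = 4.42 mmol/L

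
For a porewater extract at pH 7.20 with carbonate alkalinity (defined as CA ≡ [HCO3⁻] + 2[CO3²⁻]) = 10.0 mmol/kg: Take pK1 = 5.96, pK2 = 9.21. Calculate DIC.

DIC = 10.5 mmol/kg

CA = [HCO3⁻] + 2[CO3²⁻] = (α₁ + 2α₂)·DIC
At pH 7.20: [H⁺]/K1 = 10^-1.24 = 0.057544, K2/[H⁺] = 10^-2.01 = 0.0097724
α₁ = 1/(1 + 0.057544 + 0.0097724) = 1/1.0673 = 0.9369; α₂ = α₁·K2/[H⁺] = 0.009156
α₁ + 2α₂ = 0.9552
DIC = CA / (α₁ + 2α₂) = 10.0 / 0.9552 = 10.5 mmol/kg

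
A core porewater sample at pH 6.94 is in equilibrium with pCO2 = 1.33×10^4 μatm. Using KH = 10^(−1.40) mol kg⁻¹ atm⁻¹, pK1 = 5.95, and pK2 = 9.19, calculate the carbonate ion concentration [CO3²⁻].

[CO2*] = KH · pCO2 = 10^(−1.40) × 1.33×10^4×10^-6 = 5.295×10^-4 mol/kg
α₀ = 1/(1 + K1/[H⁺] + K1K2/[H⁺]²) = 1/(1 + 10^+0.99 + 10^-1.26) = 0.09236
DIC = [CO2*]/α₀ = 5.295×10^-4 / 0.09236 = 5.733 mmol/kg
[CO3²⁻] = α₂·DIC; α₂ = 0.005075, so [CO3²⁻] = 0.005075 × 5.733 = 0.0291 mmol/kg

[CO3²⁻] = 0.0291 mmol/kg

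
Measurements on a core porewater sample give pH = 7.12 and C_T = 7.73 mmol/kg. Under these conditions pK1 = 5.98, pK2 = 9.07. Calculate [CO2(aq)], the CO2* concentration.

α₀ = 1 / (1 + K1/[H⁺] + K1K2/[H⁺]²) = 1 / (1 + 10^+1.14 + 10^-0.81)
   = 1 / (1 + 13.804 + 0.15488) = 1/14.959 = 0.06685
[CO2*] = α₀ × DIC = 0.06685 × 7.73 = 0.517 mmol/kg

[CO2*] = 0.517 mmol/kg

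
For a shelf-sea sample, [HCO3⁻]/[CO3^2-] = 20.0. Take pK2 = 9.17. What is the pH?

From K2 = [H⁺][CO3^2-]/[HCO3⁻]:  pH = pK2 − log₁₀([HCO3⁻]/[CO3^2-])
log₁₀(20.0) = +1.301
pH = 9.17 − (+1.301) = 7.87

pH = 7.87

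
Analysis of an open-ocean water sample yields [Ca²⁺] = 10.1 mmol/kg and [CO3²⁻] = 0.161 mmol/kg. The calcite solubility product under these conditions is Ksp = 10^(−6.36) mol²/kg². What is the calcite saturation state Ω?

Ksp = 10^(−6.36) = 4.365×10^-7
Ω = [Ca²⁺][CO3²⁻]/Ksp = (10.1×10^-3)(0.161×10^-3) / 4.365×10^-7 = 3.73

Ω = 3.73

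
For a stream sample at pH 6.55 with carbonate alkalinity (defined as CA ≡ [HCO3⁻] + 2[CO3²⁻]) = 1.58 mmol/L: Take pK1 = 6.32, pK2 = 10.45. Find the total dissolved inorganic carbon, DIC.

CA = [HCO3⁻] + 2[CO3²⁻] = (α₁ + 2α₂)·DIC
At pH 6.55: [H⁺]/K1 = 10^-0.23 = 0.58884, K2/[H⁺] = 10^-3.90 = 0.00012589
α₁ = 1/(1 + 0.58884 + 0.00012589) = 1/1.5890 = 0.6293; α₂ = α₁·K2/[H⁺] = 7.923×10^-5
α₁ + 2α₂ = 0.6295
DIC = CA / (α₁ + 2α₂) = 1.58 / 0.6295 = 2.51 mmol/L

DIC = 2.51 mmol/L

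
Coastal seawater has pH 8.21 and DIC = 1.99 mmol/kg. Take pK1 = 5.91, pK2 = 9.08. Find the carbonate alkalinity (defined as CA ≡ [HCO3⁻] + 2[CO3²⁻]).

CA = [HCO3⁻] + 2[CO3²⁻] = (α₁ + 2α₂)·DIC
At pH 8.21: [H⁺]/K1 = 10^-2.30 = 0.0050119, K2/[H⁺] = 10^-0.87 = 0.13490
α₁ = 1/(1 + 0.0050119 + 0.13490) = 1/1.1399 = 0.8773; α₂ = α₁·K2/[H⁺] = 0.1183
α₁ + 2α₂ = 1.1139
CA = 1.1139 × 1.99 = 2.22 mmol/kg

CA = 2.22 mmol/kg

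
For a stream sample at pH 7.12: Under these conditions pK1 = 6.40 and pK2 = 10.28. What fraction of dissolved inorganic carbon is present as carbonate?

α₂ = 1 / (1 + [H⁺]/K2 + [H⁺]²/(K1K2)) = 1 / (1 + 10^+3.16 + 10^+2.44)
   = 1 / (1 + 1445.4 + 275.42) = 1/1721.9 = 0.0005808

α₂ = 0.000581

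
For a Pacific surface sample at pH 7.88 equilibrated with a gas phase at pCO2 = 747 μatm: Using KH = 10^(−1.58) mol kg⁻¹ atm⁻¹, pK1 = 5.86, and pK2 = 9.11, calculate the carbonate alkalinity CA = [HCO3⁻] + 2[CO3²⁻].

[CO2*] = KH · pCO2 = 10^(−1.58) × 747×10^-6 = 1.965×10^-5 mol/kg
α₀ = 1/(1 + K1/[H⁺] + K1K2/[H⁺]²) = 1/(1 + 10^+2.02 + 10^+0.79) = 0.008938
DIC = [CO2*]/α₀ = 1.965×10^-5 / 0.008938 = 2.198 mmol/kg
CA = (α₁ + 2α₂)·DIC = (0.9359 + 2×0.05511) × 2.198 = 2.30 mmol/kg

CA = 2.30 mmol/kg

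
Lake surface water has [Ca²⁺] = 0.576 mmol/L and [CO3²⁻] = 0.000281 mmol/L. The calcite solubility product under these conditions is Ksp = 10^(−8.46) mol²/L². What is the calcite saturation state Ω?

Ksp = 10^(−8.46) = 3.467×10^-9
Ω = [Ca²⁺][CO3²⁻]/Ksp = (0.576×10^-3)(0.000281×10^-3) / 3.467×10^-9 = 0.0467

Ω = 0.0467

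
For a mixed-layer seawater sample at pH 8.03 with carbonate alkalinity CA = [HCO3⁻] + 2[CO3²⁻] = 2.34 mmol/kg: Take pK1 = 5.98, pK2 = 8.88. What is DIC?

DIC = 2.10 mmol/kg

CA = [HCO3⁻] + 2[CO3²⁻] = (α₁ + 2α₂)·DIC
At pH 8.03: [H⁺]/K1 = 10^-2.05 = 0.0089125, K2/[H⁺] = 10^-0.85 = 0.14125
α₁ = 1/(1 + 0.0089125 + 0.14125) = 1/1.1502 = 0.8694; α₂ = α₁·K2/[H⁺] = 0.1228
α₁ + 2α₂ = 1.1151
DIC = CA / (α₁ + 2α₂) = 2.34 / 1.1151 = 2.10 mmol/kg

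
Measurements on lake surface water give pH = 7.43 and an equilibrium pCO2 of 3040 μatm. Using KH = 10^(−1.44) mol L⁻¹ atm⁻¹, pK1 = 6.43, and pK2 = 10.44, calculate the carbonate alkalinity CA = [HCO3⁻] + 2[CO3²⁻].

CA = 1.11 mmol/L

[CO2*] = KH · pCO2 = 10^(−1.44) × 3040×10^-6 = 1.104×10^-4 mol/L
α₀ = 1/(1 + K1/[H⁺] + K1K2/[H⁺]²) = 1/(1 + 10^+1.00 + 10^-2.01) = 0.09083
DIC = [CO2*]/α₀ = 1.104×10^-4 / 0.09083 = 1.215 mmol/L
CA = (α₁ + 2α₂)·DIC = (0.9083 + 2×0.0008876) × 1.215 = 1.11 mmol/L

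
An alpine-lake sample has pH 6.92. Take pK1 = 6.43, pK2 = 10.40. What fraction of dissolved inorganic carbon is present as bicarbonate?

α₁ = 1 / (1 + [H⁺]/K1 + K2/[H⁺]) = 1 / (1 + 10^-0.49 + 10^-3.48)
   = 1 / (1 + 0.32359 + 0.00033113) = 1/1.3239 = 0.7553

α₁ = 0.755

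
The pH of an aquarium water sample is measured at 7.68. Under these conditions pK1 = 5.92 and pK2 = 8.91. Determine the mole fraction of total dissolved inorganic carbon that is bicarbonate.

α₁ = 0.929

α₁ = 1 / (1 + [H⁺]/K1 + K2/[H⁺]) = 1 / (1 + 10^-1.76 + 10^-1.23)
   = 1 / (1 + 0.017378 + 0.058884) = 1/1.0763 = 0.9291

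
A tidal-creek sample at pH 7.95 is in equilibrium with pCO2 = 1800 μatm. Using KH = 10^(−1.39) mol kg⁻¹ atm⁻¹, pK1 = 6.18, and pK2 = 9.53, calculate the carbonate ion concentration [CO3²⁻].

[CO3²⁻] = 0.114 mmol/kg

[CO2*] = KH · pCO2 = 10^(−1.39) × 1800×10^-6 = 7.333×10^-5 mol/kg
α₀ = 1/(1 + K1/[H⁺] + K1K2/[H⁺]²) = 1/(1 + 10^+1.77 + 10^+0.19) = 0.01628
DIC = [CO2*]/α₀ = 7.333×10^-5 / 0.01628 = 4.505 mmol/kg
[CO3²⁻] = α₂·DIC; α₂ = 0.02521, so [CO3²⁻] = 0.02521 × 4.505 = 0.114 mmol/kg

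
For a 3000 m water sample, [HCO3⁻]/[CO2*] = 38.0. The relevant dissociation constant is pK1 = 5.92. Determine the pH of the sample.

From K1 = [H⁺][HCO3⁻]/[CO2*]:  pH = pK1 + log₁₀([HCO3⁻]/[CO2*])
log₁₀(38.0) = +1.580
pH = 5.92 + (+1.580) = 7.50

pH = 7.50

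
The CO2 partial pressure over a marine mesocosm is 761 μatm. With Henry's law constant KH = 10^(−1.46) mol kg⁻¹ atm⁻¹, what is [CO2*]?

KH = 10^(−1.46) = 3.467×10^-2 mol kg⁻¹ atm⁻¹
[CO2*] = KH · pCO2 = 3.467×10^-2 × 761×10^-6 atm = 2.64×10^-5 mol/kg

[CO2*] = 26.4 μmol/kg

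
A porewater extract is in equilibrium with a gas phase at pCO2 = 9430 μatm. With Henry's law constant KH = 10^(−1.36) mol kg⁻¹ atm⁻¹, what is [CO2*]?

[CO2*] = 412 μmol/kg

KH = 10^(−1.36) = 4.365×10^-2 mol kg⁻¹ atm⁻¹
[CO2*] = KH · pCO2 = 4.365×10^-2 × 9430×10^-6 atm = 4.12×10^-4 mol/kg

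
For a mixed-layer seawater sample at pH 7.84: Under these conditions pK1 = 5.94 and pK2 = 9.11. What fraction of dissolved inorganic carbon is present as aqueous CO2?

α₀ = 0.0118

α₀ = 1 / (1 + K1/[H⁺] + K1K2/[H⁺]²) = 1 / (1 + 10^+1.90 + 10^+0.63)
   = 1 / (1 + 79.433 + 4.2658) = 1/84.699 = 0.01181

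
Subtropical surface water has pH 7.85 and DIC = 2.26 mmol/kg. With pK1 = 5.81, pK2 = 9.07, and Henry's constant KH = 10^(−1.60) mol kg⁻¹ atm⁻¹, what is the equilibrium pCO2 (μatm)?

α₀ = 1 / (1 + K1/[H⁺] + K1K2/[H⁺]²) = 1 / (1 + 10^+2.04 + 10^+0.82)
   = 1 / (1 + 109.65 + 6.6069) = 1/117.25 = 0.008528
[CO2*] = α₀ × DIC = 0.008528 × 2.26 = 0.01927 mmol/kg = 19.27 μmol/kg
pCO2 = [CO2*]/KH = 1.927×10^-5 / 2.512×10^-2 = 767 μatm

pCO2 = 767 μatm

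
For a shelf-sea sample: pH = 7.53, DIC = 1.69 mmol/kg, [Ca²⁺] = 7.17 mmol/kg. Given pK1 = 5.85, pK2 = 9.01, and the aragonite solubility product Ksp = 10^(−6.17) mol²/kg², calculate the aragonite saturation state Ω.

α₂ = 1 / (1 + [H⁺]/K2 + [H⁺]²/(K1K2)) = 1 / (1 + 10^+1.48 + 10^-0.20)
   = 1 / (1 + 30.200 + 0.63096) = 1/31.830 = 0.03142
[CO3²⁻] = α₂ × DIC = 0.03142 × 1.69 = 0.05309 mmol/kg
Ksp = 10^(−6.17) = 6.761×10^-7
Ω = [Ca²⁺][CO3²⁻]/Ksp = (7.17×10^-3)(5.309×10^-5) / 6.761×10^-7 = 0.563

Ω = 0.563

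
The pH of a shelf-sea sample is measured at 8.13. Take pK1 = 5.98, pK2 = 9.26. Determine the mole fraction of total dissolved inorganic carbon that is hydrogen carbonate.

α₁ = 0.925

α₁ = 1 / (1 + [H⁺]/K1 + K2/[H⁺]) = 1 / (1 + 10^-2.15 + 10^-1.13)
   = 1 / (1 + 0.0070795 + 0.074131) = 1/1.0812 = 0.9249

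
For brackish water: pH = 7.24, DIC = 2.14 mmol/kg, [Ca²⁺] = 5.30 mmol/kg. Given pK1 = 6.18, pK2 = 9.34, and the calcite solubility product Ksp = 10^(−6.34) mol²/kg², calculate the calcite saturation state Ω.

α₂ = 1 / (1 + [H⁺]/K2 + [H⁺]²/(K1K2)) = 1 / (1 + 10^+2.10 + 10^+1.04)
   = 1 / (1 + 125.89 + 10.965) = 1/137.86 = 0.007254
[CO3²⁻] = α₂ × DIC = 0.007254 × 2.14 = 0.01552 mmol/kg = 15.52 μmol/kg
Ksp = 10^(−6.34) = 4.571×10^-7
Ω = [Ca²⁺][CO3²⁻]/Ksp = (5.30×10^-3)(1.552×10^-5) / 4.571×10^-7 = 0.180

Ω = 0.180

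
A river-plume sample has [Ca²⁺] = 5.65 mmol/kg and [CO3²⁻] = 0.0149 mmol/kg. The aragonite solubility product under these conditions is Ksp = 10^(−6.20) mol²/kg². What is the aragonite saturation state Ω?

Ω = 0.133

Ksp = 10^(−6.20) = 6.310×10^-7
Ω = [Ca²⁺][CO3²⁻]/Ksp = (5.65×10^-3)(0.0149×10^-3) / 6.310×10^-7 = 0.133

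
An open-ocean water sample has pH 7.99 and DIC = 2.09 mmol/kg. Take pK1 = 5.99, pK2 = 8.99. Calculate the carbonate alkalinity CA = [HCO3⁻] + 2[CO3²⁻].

CA = 2.26 mmol/kg

CA = [HCO3⁻] + 2[CO3²⁻] = (α₁ + 2α₂)·DIC
At pH 7.99: [H⁺]/K1 = 10^-2.00 = 0.010000, K2/[H⁺] = 10^-1.00 = 0.10000
α₁ = 1/(1 + 0.010000 + 0.10000) = 1/1.1100 = 0.9009; α₂ = α₁·K2/[H⁺] = 0.09009
α₁ + 2α₂ = 1.0811
CA = 1.0811 × 2.09 = 2.26 mmol/kg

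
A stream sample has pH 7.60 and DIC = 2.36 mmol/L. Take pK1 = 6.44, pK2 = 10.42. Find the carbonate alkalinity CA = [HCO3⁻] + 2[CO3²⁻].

CA = 2.21 mmol/L

CA = [HCO3⁻] + 2[CO3²⁻] = (α₁ + 2α₂)·DIC
At pH 7.60: [H⁺]/K1 = 10^-1.16 = 0.069183, K2/[H⁺] = 10^-2.82 = 0.0015136
α₁ = 1/(1 + 0.069183 + 0.0015136) = 1/1.0707 = 0.9340; α₂ = α₁·K2/[H⁺] = 0.001414
α₁ + 2α₂ = 0.9368
CA = 0.9368 × 2.36 = 2.21 mmol/L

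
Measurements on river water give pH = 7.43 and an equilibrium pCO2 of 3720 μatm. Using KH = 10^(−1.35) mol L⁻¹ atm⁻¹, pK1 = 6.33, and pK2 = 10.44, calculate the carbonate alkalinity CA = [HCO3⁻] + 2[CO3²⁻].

CA = 2.10 mmol/L

[CO2*] = KH · pCO2 = 10^(−1.35) × 3720×10^-6 = 1.662×10^-4 mol/L
α₀ = 1/(1 + K1/[H⁺] + K1K2/[H⁺]²) = 1/(1 + 10^+1.10 + 10^-1.91) = 0.07352
DIC = [CO2*]/α₀ = 1.662×10^-4 / 0.07352 = 2.260 mmol/L
CA = (α₁ + 2α₂)·DIC = (0.9256 + 2×0.0009045) × 2.260 = 2.10 mmol/L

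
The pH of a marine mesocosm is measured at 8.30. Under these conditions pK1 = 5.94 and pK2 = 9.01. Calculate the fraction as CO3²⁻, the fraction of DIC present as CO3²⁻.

α₂ = 0.163

α₂ = 1 / (1 + [H⁺]/K2 + [H⁺]²/(K1K2)) = 1 / (1 + 10^+0.71 + 10^-1.65)
   = 1 / (1 + 5.1286 + 0.022387) = 1/6.1510 = 0.1626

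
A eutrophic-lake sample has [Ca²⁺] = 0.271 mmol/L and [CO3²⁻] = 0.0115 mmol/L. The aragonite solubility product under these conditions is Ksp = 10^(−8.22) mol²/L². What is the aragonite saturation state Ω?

Ω = 0.517

Ksp = 10^(−8.22) = 6.026×10^-9
Ω = [Ca²⁺][CO3²⁻]/Ksp = (0.271×10^-3)(0.0115×10^-3) / 6.026×10^-9 = 0.517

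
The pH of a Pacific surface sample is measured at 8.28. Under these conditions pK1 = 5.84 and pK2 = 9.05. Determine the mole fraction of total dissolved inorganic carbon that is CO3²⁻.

α₂ = 1 / (1 + [H⁺]/K2 + [H⁺]²/(K1K2)) = 1 / (1 + 10^+0.77 + 10^-1.67)
   = 1 / (1 + 5.8884 + 0.021380) = 1/6.9098 = 0.1447

α₂ = 0.145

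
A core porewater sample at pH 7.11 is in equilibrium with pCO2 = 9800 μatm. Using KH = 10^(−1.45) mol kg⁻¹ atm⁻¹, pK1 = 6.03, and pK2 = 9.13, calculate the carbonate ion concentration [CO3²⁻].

[CO3²⁻] = 0.0399 mmol/kg

[CO2*] = KH · pCO2 = 10^(−1.45) × 9800×10^-6 = 3.477×10^-4 mol/kg
α₀ = 1/(1 + K1/[H⁺] + K1K2/[H⁺]²) = 1/(1 + 10^+1.08 + 10^-0.94) = 0.07612
DIC = [CO2*]/α₀ = 3.477×10^-4 / 0.07612 = 4.568 mmol/kg
[CO3²⁻] = α₂·DIC; α₂ = 0.008740, so [CO3²⁻] = 0.008740 × 4.568 = 0.0399 mmol/kg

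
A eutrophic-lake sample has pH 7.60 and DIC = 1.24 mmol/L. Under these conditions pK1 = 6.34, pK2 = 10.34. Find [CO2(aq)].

[CO2*] = 0.0645 mmol/L

α₀ = 1 / (1 + K1/[H⁺] + K1K2/[H⁺]²) = 1 / (1 + 10^+1.26 + 10^-1.48)
   = 1 / (1 + 18.197 + 0.033113) = 1/19.230 = 0.05200
[CO2*] = α₀ × DIC = 0.05200 × 1.24 = 0.0645 mmol/L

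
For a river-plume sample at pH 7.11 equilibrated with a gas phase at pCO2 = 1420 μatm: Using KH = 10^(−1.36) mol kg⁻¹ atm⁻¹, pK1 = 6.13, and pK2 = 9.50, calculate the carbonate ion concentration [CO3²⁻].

[CO2*] = KH · pCO2 = 10^(−1.36) × 1420×10^-6 = 6.199×10^-5 mol/kg
α₀ = 1/(1 + K1/[H⁺] + K1K2/[H⁺]²) = 1/(1 + 10^+0.98 + 10^-1.41) = 0.09444
DIC = [CO2*]/α₀ = 6.199×10^-5 / 0.09444 = 0.6564 mmol/kg
[CO3²⁻] = α₂·DIC; α₂ = 0.003674, so [CO3²⁻] = 0.003674 × 0.6564 = 0.00241 mmol/kg = 2.41 μmol/kg

[CO3²⁻] = 2.41 μmol/kg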